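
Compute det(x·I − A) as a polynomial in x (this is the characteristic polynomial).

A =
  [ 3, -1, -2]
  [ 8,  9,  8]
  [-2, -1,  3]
x^3 - 15*x^2 + 75*x - 125

Expanding det(x·I − A) (e.g. by cofactor expansion or by noting that A is similar to its Jordan form J, which has the same characteristic polynomial as A) gives
  χ_A(x) = x^3 - 15*x^2 + 75*x - 125
which factors as (x - 5)^3. The eigenvalues (with algebraic multiplicities) are λ = 5 with multiplicity 3.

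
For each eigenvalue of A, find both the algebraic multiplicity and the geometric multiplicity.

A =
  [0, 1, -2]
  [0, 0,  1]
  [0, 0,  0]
λ = 0: alg = 3, geom = 1

Step 1 — factor the characteristic polynomial to read off the algebraic multiplicities:
  χ_A(x) = x^3

Step 2 — compute geometric multiplicities via the rank-nullity identity g(λ) = n − rank(A − λI):
  rank(A − (0)·I) = 2, so dim ker(A − (0)·I) = n − 2 = 1

Summary:
  λ = 0: algebraic multiplicity = 3, geometric multiplicity = 1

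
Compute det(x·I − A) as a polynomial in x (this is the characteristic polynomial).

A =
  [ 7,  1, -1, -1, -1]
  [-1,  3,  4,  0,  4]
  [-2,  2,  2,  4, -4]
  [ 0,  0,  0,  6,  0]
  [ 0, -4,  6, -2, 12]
x^5 - 30*x^4 + 360*x^3 - 2160*x^2 + 6480*x - 7776

Expanding det(x·I − A) (e.g. by cofactor expansion or by noting that A is similar to its Jordan form J, which has the same characteristic polynomial as A) gives
  χ_A(x) = x^5 - 30*x^4 + 360*x^3 - 2160*x^2 + 6480*x - 7776
which factors as (x - 6)^5. The eigenvalues (with algebraic multiplicities) are λ = 6 with multiplicity 5.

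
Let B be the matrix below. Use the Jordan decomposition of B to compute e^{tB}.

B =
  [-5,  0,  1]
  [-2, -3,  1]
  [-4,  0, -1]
e^{tB} =
  [-2*t*exp(-3*t) + exp(-3*t), 0, t*exp(-3*t)]
  [-2*t*exp(-3*t), exp(-3*t), t*exp(-3*t)]
  [-4*t*exp(-3*t), 0, 2*t*exp(-3*t) + exp(-3*t)]

Strategy: write B = P · J · P⁻¹ where J is a Jordan canonical form, so e^{tB} = P · e^{tJ} · P⁻¹, and e^{tJ} can be computed block-by-block.

B has Jordan form
J =
  [-3,  1,  0]
  [ 0, -3,  0]
  [ 0,  0, -3]
(up to reordering of blocks).

Per-block formulas:
  For a 2×2 Jordan block J_2(-3): exp(t · J_2(-3)) = e^(-3t)·(I + t·N), where N is the 2×2 nilpotent shift.
  For a 1×1 block at λ = -3: exp(t · [-3]) = [e^(-3t)].

After assembling e^{tJ} and conjugating by P, we get:

e^{tB} =
  [-2*t*exp(-3*t) + exp(-3*t), 0, t*exp(-3*t)]
  [-2*t*exp(-3*t), exp(-3*t), t*exp(-3*t)]
  [-4*t*exp(-3*t), 0, 2*t*exp(-3*t) + exp(-3*t)]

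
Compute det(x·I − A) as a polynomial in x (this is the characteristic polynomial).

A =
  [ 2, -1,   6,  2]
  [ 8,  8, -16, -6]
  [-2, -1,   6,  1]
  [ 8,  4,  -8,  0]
x^4 - 16*x^3 + 96*x^2 - 256*x + 256

Expanding det(x·I − A) (e.g. by cofactor expansion or by noting that A is similar to its Jordan form J, which has the same characteristic polynomial as A) gives
  χ_A(x) = x^4 - 16*x^3 + 96*x^2 - 256*x + 256
which factors as (x - 4)^4. The eigenvalues (with algebraic multiplicities) are λ = 4 with multiplicity 4.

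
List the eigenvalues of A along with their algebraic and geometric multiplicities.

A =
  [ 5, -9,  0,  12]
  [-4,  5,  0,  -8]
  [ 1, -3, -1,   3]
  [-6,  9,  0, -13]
λ = -1: alg = 4, geom = 2

Step 1 — factor the characteristic polynomial to read off the algebraic multiplicities:
  χ_A(x) = (x + 1)^4

Step 2 — compute geometric multiplicities via the rank-nullity identity g(λ) = n − rank(A − λI):
  rank(A − (-1)·I) = 2, so dim ker(A − (-1)·I) = n − 2 = 2

Summary:
  λ = -1: algebraic multiplicity = 4, geometric multiplicity = 2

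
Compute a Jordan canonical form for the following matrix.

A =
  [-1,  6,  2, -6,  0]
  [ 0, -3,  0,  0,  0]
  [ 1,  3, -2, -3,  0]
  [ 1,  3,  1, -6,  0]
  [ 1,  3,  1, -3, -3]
J_2(-3) ⊕ J_1(-3) ⊕ J_1(-3) ⊕ J_1(-3)

The characteristic polynomial is
  det(x·I − A) = x^5 + 15*x^4 + 90*x^3 + 270*x^2 + 405*x + 243 = (x + 3)^5

Eigenvalues and multiplicities (the geometric multiplicity of λ is n − rank(A − λI), which equals the number of Jordan blocks for λ):
  λ = -3: algebraic multiplicity = 5, geometric multiplicity = 4

Determining the block sizes for each eigenvalue:
  λ = -3: 4 blocks summing to 5 forces exactly one block of size 2 and the rest size 1 → block sizes [2, 1, 1, 1]

Assembling the blocks gives a Jordan form
J =
  [-3,  1,  0,  0,  0]
  [ 0, -3,  0,  0,  0]
  [ 0,  0, -3,  0,  0]
  [ 0,  0,  0, -3,  0]
  [ 0,  0,  0,  0, -3]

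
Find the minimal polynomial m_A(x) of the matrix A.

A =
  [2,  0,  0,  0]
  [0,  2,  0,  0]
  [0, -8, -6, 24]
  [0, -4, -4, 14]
x^2 - 8*x + 12

The characteristic polynomial is χ_A(x) = (x - 6)*(x - 2)^3, so the eigenvalues are known. The minimal polynomial is
  m_A(x) = Π_λ (x − λ)^{k_λ}
where k_λ is the size of the *largest* Jordan block for λ (equivalently, the smallest k with (A − λI)^k v = 0 for every generalised eigenvector v of λ).

  λ = 2: largest Jordan block has size 1, contributing (x − 2)
  λ = 6: largest Jordan block has size 1, contributing (x − 6)

So m_A(x) = (x - 6)*(x - 2) = x^2 - 8*x + 12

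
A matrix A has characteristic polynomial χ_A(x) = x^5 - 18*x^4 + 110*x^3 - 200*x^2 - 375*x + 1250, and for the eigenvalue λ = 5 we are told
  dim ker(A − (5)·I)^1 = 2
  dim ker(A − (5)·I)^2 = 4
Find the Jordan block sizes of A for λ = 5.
Block sizes for λ = 5: [2, 2]

From the dimensions of kernels of powers, the number of Jordan blocks of size at least j is d_j − d_{j−1} where d_j = dim ker(N^j) (with d_0 = 0). Computing the differences gives [2, 2].
The number of blocks of size exactly k is (#blocks of size ≥ k) − (#blocks of size ≥ k + 1), so the partition is: 2 block(s) of size 2.
In nonincreasing order the block sizes are [2, 2].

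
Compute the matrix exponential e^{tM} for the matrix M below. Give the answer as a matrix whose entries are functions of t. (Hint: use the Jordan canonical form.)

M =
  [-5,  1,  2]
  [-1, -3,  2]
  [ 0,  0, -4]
e^{tM} =
  [-t*exp(-4*t) + exp(-4*t), t*exp(-4*t), 2*t*exp(-4*t)]
  [-t*exp(-4*t), t*exp(-4*t) + exp(-4*t), 2*t*exp(-4*t)]
  [0, 0, exp(-4*t)]

Strategy: write M = P · J · P⁻¹ where J is a Jordan canonical form, so e^{tM} = P · e^{tJ} · P⁻¹, and e^{tJ} can be computed block-by-block.

M has Jordan form
J =
  [-4,  1,  0]
  [ 0, -4,  0]
  [ 0,  0, -4]
(up to reordering of blocks).

Per-block formulas:
  For a 1×1 block at λ = -4: exp(t · [-4]) = [e^(-4t)].
  For a 2×2 Jordan block J_2(-4): exp(t · J_2(-4)) = e^(-4t)·(I + t·N), where N is the 2×2 nilpotent shift.

After assembling e^{tJ} and conjugating by P, we get:

e^{tM} =
  [-t*exp(-4*t) + exp(-4*t), t*exp(-4*t), 2*t*exp(-4*t)]
  [-t*exp(-4*t), t*exp(-4*t) + exp(-4*t), 2*t*exp(-4*t)]
  [0, 0, exp(-4*t)]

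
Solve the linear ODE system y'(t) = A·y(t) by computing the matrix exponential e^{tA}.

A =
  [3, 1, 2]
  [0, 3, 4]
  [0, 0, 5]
e^{tA} =
  [exp(3*t), t*exp(3*t), -2*t*exp(3*t) + 2*exp(5*t) - 2*exp(3*t)]
  [0, exp(3*t), 2*exp(5*t) - 2*exp(3*t)]
  [0, 0, exp(5*t)]

Strategy: write A = P · J · P⁻¹ where J is a Jordan canonical form, so e^{tA} = P · e^{tJ} · P⁻¹, and e^{tJ} can be computed block-by-block.

A has Jordan form
J =
  [3, 1, 0]
  [0, 3, 0]
  [0, 0, 5]
(up to reordering of blocks).

Per-block formulas:
  For a 2×2 Jordan block J_2(3): exp(t · J_2(3)) = e^(3t)·(I + t·N), where N is the 2×2 nilpotent shift.
  For a 1×1 block at λ = 5: exp(t · [5]) = [e^(5t)].

After assembling e^{tJ} and conjugating by P, we get:

e^{tA} =
  [exp(3*t), t*exp(3*t), -2*t*exp(3*t) + 2*exp(5*t) - 2*exp(3*t)]
  [0, exp(3*t), 2*exp(5*t) - 2*exp(3*t)]
  [0, 0, exp(5*t)]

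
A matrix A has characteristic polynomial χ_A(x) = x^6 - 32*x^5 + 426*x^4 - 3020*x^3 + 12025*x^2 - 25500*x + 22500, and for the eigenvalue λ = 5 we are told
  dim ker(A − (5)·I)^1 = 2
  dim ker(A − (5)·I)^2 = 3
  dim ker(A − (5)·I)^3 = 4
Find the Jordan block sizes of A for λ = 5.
Block sizes for λ = 5: [3, 1]

From the dimensions of kernels of powers, the number of Jordan blocks of size at least j is d_j − d_{j−1} where d_j = dim ker(N^j) (with d_0 = 0). Computing the differences gives [2, 1, 1].
The number of blocks of size exactly k is (#blocks of size ≥ k) − (#blocks of size ≥ k + 1), so the partition is: 1 block(s) of size 1, 1 block(s) of size 3.
In nonincreasing order the block sizes are [3, 1].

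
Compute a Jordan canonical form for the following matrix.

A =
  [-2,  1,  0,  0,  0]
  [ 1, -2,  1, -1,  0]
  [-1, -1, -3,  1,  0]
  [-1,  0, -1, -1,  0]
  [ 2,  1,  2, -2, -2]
J_3(-2) ⊕ J_1(-2) ⊕ J_1(-2)

The characteristic polynomial is
  det(x·I − A) = x^5 + 10*x^4 + 40*x^3 + 80*x^2 + 80*x + 32 = (x + 2)^5

Eigenvalues and multiplicities (the geometric multiplicity of λ is n − rank(A − λI), which equals the number of Jordan blocks for λ):
  λ = -2: algebraic multiplicity = 5, geometric multiplicity = 3

Determining the block sizes for each eigenvalue:
  λ = -2: with am = 5 and gm = 3, the partition is not yet determined (e.g. several partitions of 5 into 3 parts exist). Let N = A − (-2)·I. Computing rank(N^1) = 2, rank(N^2) = 1, rank(N^3) = 0; the number of blocks of size ≥ j is rank(N^{j−1}) − rank(N^j), giving [3, 1, 1]. So we have 1 block(s) of size 3, 2 block(s) of size 1 → block sizes [3, 1, 1]

Assembling the blocks gives a Jordan form
J =
  [-2,  1,  0,  0,  0]
  [ 0, -2,  1,  0,  0]
  [ 0,  0, -2,  0,  0]
  [ 0,  0,  0, -2,  0]
  [ 0,  0,  0,  0, -2]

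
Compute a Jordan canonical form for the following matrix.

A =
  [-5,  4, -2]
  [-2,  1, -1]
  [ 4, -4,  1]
J_2(-1) ⊕ J_1(-1)

The characteristic polynomial is
  det(x·I − A) = x^3 + 3*x^2 + 3*x + 1 = (x + 1)^3

Eigenvalues and multiplicities (the geometric multiplicity of λ is n − rank(A − λI), which equals the number of Jordan blocks for λ):
  λ = -1: algebraic multiplicity = 3, geometric multiplicity = 2

Determining the block sizes for each eigenvalue:
  λ = -1: 2 blocks summing to 3 forces exactly one block of size 2 and the rest size 1 → block sizes [2, 1]

Assembling the blocks gives a Jordan form
J =
  [-1,  1,  0]
  [ 0, -1,  0]
  [ 0,  0, -1]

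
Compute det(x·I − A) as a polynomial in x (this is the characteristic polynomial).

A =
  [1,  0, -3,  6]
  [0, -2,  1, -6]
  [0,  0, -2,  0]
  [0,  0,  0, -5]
x^4 + 8*x^3 + 15*x^2 - 4*x - 20

Expanding det(x·I − A) (e.g. by cofactor expansion or by noting that A is similar to its Jordan form J, which has the same characteristic polynomial as A) gives
  χ_A(x) = x^4 + 8*x^3 + 15*x^2 - 4*x - 20
which factors as (x - 1)*(x + 2)^2*(x + 5). The eigenvalues (with algebraic multiplicities) are λ = -5 with multiplicity 1, λ = -2 with multiplicity 2, λ = 1 with multiplicity 1.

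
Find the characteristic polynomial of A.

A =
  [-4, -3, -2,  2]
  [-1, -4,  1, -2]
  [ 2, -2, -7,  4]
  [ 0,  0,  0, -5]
x^4 + 20*x^3 + 150*x^2 + 500*x + 625

Expanding det(x·I − A) (e.g. by cofactor expansion or by noting that A is similar to its Jordan form J, which has the same characteristic polynomial as A) gives
  χ_A(x) = x^4 + 20*x^3 + 150*x^2 + 500*x + 625
which factors as (x + 5)^4. The eigenvalues (with algebraic multiplicities) are λ = -5 with multiplicity 4.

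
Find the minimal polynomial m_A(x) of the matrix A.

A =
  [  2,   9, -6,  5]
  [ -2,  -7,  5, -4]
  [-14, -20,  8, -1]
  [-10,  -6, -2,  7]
x^4 - 10*x^3 + 25*x^2

The characteristic polynomial is χ_A(x) = x^2*(x - 5)^2, so the eigenvalues are known. The minimal polynomial is
  m_A(x) = Π_λ (x − λ)^{k_λ}
where k_λ is the size of the *largest* Jordan block for λ (equivalently, the smallest k with (A − λI)^k v = 0 for every generalised eigenvector v of λ).

  λ = 0: largest Jordan block has size 2, contributing (x − 0)^2
  λ = 5: largest Jordan block has size 2, contributing (x − 5)^2

So m_A(x) = x^2*(x - 5)^2 = x^4 - 10*x^3 + 25*x^2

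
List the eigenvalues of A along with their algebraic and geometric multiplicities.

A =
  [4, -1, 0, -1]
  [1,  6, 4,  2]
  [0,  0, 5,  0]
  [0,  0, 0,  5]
λ = 5: alg = 4, geom = 2

Step 1 — factor the characteristic polynomial to read off the algebraic multiplicities:
  χ_A(x) = (x - 5)^4

Step 2 — compute geometric multiplicities via the rank-nullity identity g(λ) = n − rank(A − λI):
  rank(A − (5)·I) = 2, so dim ker(A − (5)·I) = n − 2 = 2

Summary:
  λ = 5: algebraic multiplicity = 4, geometric multiplicity = 2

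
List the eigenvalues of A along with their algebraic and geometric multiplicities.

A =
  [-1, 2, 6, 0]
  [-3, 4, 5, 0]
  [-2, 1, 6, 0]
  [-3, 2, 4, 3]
λ = 3: alg = 4, geom = 2

Step 1 — factor the characteristic polynomial to read off the algebraic multiplicities:
  χ_A(x) = (x - 3)^4

Step 2 — compute geometric multiplicities via the rank-nullity identity g(λ) = n − rank(A − λI):
  rank(A − (3)·I) = 2, so dim ker(A − (3)·I) = n − 2 = 2

Summary:
  λ = 3: algebraic multiplicity = 4, geometric multiplicity = 2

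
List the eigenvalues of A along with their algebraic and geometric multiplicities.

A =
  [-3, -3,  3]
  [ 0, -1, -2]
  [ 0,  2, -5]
λ = -3: alg = 3, geom = 2

Step 1 — factor the characteristic polynomial to read off the algebraic multiplicities:
  χ_A(x) = (x + 3)^3

Step 2 — compute geometric multiplicities via the rank-nullity identity g(λ) = n − rank(A − λI):
  rank(A − (-3)·I) = 1, so dim ker(A − (-3)·I) = n − 1 = 2

Summary:
  λ = -3: algebraic multiplicity = 3, geometric multiplicity = 2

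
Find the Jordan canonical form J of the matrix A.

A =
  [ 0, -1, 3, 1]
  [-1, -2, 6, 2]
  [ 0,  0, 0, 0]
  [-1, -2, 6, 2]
J_3(0) ⊕ J_1(0)

The characteristic polynomial is
  det(x·I − A) = x^4

Eigenvalues and multiplicities (the geometric multiplicity of λ is n − rank(A − λI), which equals the number of Jordan blocks for λ):
  λ = 0: algebraic multiplicity = 4, geometric multiplicity = 2

Determining the block sizes for each eigenvalue:
  λ = 0: with am = 4 and gm = 2, the partition is not yet determined (e.g. several partitions of 4 into 2 parts exist). Let N = A − (0)·I. Computing rank(N^1) = 2, rank(N^2) = 1, rank(N^3) = 0; the number of blocks of size ≥ j is rank(N^{j−1}) − rank(N^j), giving [2, 1, 1]. So we have 1 block(s) of size 3, 1 block(s) of size 1 → block sizes [3, 1]

Assembling the blocks gives a Jordan form
J =
  [0, 1, 0, 0]
  [0, 0, 1, 0]
  [0, 0, 0, 0]
  [0, 0, 0, 0]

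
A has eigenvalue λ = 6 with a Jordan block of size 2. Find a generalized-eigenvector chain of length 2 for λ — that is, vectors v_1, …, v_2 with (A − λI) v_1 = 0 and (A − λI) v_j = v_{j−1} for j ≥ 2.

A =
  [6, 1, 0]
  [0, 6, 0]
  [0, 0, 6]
A Jordan chain for λ = 6 of length 2:
v_1 = (1, 0, 0)ᵀ
v_2 = (0, 1, 0)ᵀ

Let N = A − (6)·I. We want v_2 with N^2 v_2 = 0 but N^1 v_2 ≠ 0; then v_{j-1} := N · v_j for j = 2, …, 2.

Pick v_2 = (0, 1, 0)ᵀ.
Then v_1 = N · v_2 = (1, 0, 0)ᵀ.

Sanity check: (A − (6)·I) v_1 = (0, 0, 0)ᵀ = 0. ✓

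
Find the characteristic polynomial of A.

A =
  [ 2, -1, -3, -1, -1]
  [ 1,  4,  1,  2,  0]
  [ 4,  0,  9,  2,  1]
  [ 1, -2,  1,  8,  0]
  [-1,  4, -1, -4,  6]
x^5 - 29*x^4 + 336*x^3 - 1944*x^2 + 5616*x - 6480

Expanding det(x·I − A) (e.g. by cofactor expansion or by noting that A is similar to its Jordan form J, which has the same characteristic polynomial as A) gives
  χ_A(x) = x^5 - 29*x^4 + 336*x^3 - 1944*x^2 + 5616*x - 6480
which factors as (x - 6)^4*(x - 5). The eigenvalues (with algebraic multiplicities) are λ = 5 with multiplicity 1, λ = 6 with multiplicity 4.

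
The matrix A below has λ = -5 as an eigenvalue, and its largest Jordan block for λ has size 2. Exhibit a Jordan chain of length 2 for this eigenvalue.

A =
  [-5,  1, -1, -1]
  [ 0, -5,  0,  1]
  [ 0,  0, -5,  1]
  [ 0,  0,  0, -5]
A Jordan chain for λ = -5 of length 2:
v_1 = (1, 0, 0, 0)ᵀ
v_2 = (0, 1, 0, 0)ᵀ

Let N = A − (-5)·I. We want v_2 with N^2 v_2 = 0 but N^1 v_2 ≠ 0; then v_{j-1} := N · v_j for j = 2, …, 2.

Pick v_2 = (0, 1, 0, 0)ᵀ.
Then v_1 = N · v_2 = (1, 0, 0, 0)ᵀ.

Sanity check: (A − (-5)·I) v_1 = (0, 0, 0, 0)ᵀ = 0. ✓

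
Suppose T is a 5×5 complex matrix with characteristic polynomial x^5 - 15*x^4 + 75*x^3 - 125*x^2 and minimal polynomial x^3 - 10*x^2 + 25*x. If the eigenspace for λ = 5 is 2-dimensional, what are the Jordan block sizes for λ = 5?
Block sizes for λ = 5: [2, 1]

Step 1 — from the characteristic polynomial, algebraic multiplicity of λ = 5 is 3. From dim ker(T − (5)·I) = 2, there are exactly 2 Jordan blocks for λ = 5.
Step 2 — from the minimal polynomial, the factor (x − 5)^2 tells us the largest block for λ = 5 has size 2.
Step 3 — with total size 3, 2 blocks, and largest block 2, the block sizes (in nonincreasing order) are [2, 1].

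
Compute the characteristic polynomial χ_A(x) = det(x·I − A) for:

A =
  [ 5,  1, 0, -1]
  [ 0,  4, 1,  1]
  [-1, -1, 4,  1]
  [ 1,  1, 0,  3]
x^4 - 16*x^3 + 96*x^2 - 256*x + 256

Expanding det(x·I − A) (e.g. by cofactor expansion or by noting that A is similar to its Jordan form J, which has the same characteristic polynomial as A) gives
  χ_A(x) = x^4 - 16*x^3 + 96*x^2 - 256*x + 256
which factors as (x - 4)^4. The eigenvalues (with algebraic multiplicities) are λ = 4 with multiplicity 4.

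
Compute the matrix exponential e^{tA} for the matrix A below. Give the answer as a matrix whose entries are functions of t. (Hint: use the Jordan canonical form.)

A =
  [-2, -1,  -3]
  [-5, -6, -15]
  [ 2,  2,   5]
e^{tA} =
  [-t*exp(-t) + exp(-t), -t*exp(-t), -3*t*exp(-t)]
  [-5*t*exp(-t), -5*t*exp(-t) + exp(-t), -15*t*exp(-t)]
  [2*t*exp(-t), 2*t*exp(-t), 6*t*exp(-t) + exp(-t)]

Strategy: write A = P · J · P⁻¹ where J is a Jordan canonical form, so e^{tA} = P · e^{tJ} · P⁻¹, and e^{tJ} can be computed block-by-block.

A has Jordan form
J =
  [-1,  1,  0]
  [ 0, -1,  0]
  [ 0,  0, -1]
(up to reordering of blocks).

Per-block formulas:
  For a 1×1 block at λ = -1: exp(t · [-1]) = [e^(-1t)].
  For a 2×2 Jordan block J_2(-1): exp(t · J_2(-1)) = e^(-1t)·(I + t·N), where N is the 2×2 nilpotent shift.

After assembling e^{tJ} and conjugating by P, we get:

e^{tA} =
  [-t*exp(-t) + exp(-t), -t*exp(-t), -3*t*exp(-t)]
  [-5*t*exp(-t), -5*t*exp(-t) + exp(-t), -15*t*exp(-t)]
  [2*t*exp(-t), 2*t*exp(-t), 6*t*exp(-t) + exp(-t)]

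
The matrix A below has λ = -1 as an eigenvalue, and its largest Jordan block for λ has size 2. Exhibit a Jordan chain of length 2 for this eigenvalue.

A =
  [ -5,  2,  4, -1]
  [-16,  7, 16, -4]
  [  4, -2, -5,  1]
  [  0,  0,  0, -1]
A Jordan chain for λ = -1 of length 2:
v_1 = (-4, -16, 4, 0)ᵀ
v_2 = (1, 0, 0, 0)ᵀ

Let N = A − (-1)·I. We want v_2 with N^2 v_2 = 0 but N^1 v_2 ≠ 0; then v_{j-1} := N · v_j for j = 2, …, 2.

Pick v_2 = (1, 0, 0, 0)ᵀ.
Then v_1 = N · v_2 = (-4, -16, 4, 0)ᵀ.

Sanity check: (A − (-1)·I) v_1 = (0, 0, 0, 0)ᵀ = 0. ✓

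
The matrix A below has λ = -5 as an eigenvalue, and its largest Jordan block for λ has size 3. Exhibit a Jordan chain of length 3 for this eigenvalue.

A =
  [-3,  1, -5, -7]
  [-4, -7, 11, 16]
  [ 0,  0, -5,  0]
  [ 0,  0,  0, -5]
A Jordan chain for λ = -5 of length 3:
v_1 = (1, -2, 0, 0)ᵀ
v_2 = (-5, 11, 0, 0)ᵀ
v_3 = (0, 0, 1, 0)ᵀ

Let N = A − (-5)·I. We want v_3 with N^3 v_3 = 0 but N^2 v_3 ≠ 0; then v_{j-1} := N · v_j for j = 3, …, 2.

Pick v_3 = (0, 0, 1, 0)ᵀ.
Then v_2 = N · v_3 = (-5, 11, 0, 0)ᵀ.
Then v_1 = N · v_2 = (1, -2, 0, 0)ᵀ.

Sanity check: (A − (-5)·I) v_1 = (0, 0, 0, 0)ᵀ = 0. ✓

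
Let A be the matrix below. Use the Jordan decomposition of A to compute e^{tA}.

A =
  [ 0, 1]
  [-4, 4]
e^{tA} =
  [-2*t*exp(2*t) + exp(2*t), t*exp(2*t)]
  [-4*t*exp(2*t), 2*t*exp(2*t) + exp(2*t)]

Strategy: write A = P · J · P⁻¹ where J is a Jordan canonical form, so e^{tA} = P · e^{tJ} · P⁻¹, and e^{tJ} can be computed block-by-block.

A has Jordan form
J =
  [2, 1]
  [0, 2]
(up to reordering of blocks).

Per-block formulas:
  For a 2×2 Jordan block J_2(2): exp(t · J_2(2)) = e^(2t)·(I + t·N), where N is the 2×2 nilpotent shift.

After assembling e^{tJ} and conjugating by P, we get:

e^{tA} =
  [-2*t*exp(2*t) + exp(2*t), t*exp(2*t)]
  [-4*t*exp(2*t), 2*t*exp(2*t) + exp(2*t)]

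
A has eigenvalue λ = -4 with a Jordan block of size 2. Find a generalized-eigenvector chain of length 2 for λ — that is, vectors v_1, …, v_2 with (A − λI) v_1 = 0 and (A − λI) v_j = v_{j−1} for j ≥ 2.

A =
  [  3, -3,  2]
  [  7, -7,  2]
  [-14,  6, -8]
A Jordan chain for λ = -4 of length 2:
v_1 = (7, 7, -14)ᵀ
v_2 = (1, 0, 0)ᵀ

Let N = A − (-4)·I. We want v_2 with N^2 v_2 = 0 but N^1 v_2 ≠ 0; then v_{j-1} := N · v_j for j = 2, …, 2.

Pick v_2 = (1, 0, 0)ᵀ.
Then v_1 = N · v_2 = (7, 7, -14)ᵀ.

Sanity check: (A − (-4)·I) v_1 = (0, 0, 0)ᵀ = 0. ✓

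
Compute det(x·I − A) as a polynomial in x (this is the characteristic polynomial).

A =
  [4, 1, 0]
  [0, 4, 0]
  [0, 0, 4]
x^3 - 12*x^2 + 48*x - 64

Expanding det(x·I − A) (e.g. by cofactor expansion or by noting that A is similar to its Jordan form J, which has the same characteristic polynomial as A) gives
  χ_A(x) = x^3 - 12*x^2 + 48*x - 64
which factors as (x - 4)^3. The eigenvalues (with algebraic multiplicities) are λ = 4 with multiplicity 3.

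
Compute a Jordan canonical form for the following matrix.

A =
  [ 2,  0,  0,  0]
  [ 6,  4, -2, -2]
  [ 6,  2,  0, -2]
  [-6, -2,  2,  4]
J_1(2) ⊕ J_1(2) ⊕ J_1(2) ⊕ J_1(4)

The characteristic polynomial is
  det(x·I − A) = x^4 - 10*x^3 + 36*x^2 - 56*x + 32 = (x - 4)*(x - 2)^3

Eigenvalues and multiplicities (the geometric multiplicity of λ is n − rank(A − λI), which equals the number of Jordan blocks for λ):
  λ = 2: algebraic multiplicity = 3, geometric multiplicity = 3
  λ = 4: algebraic multiplicity = 1, geometric multiplicity = 1

Determining the block sizes for each eigenvalue:
  λ = 2: gm = am = 3, so every block has size 1 → block sizes [1, 1, 1]
  λ = 4: one block (gm = 1), so the single block has size am = 1 → block sizes [1]

Assembling the blocks gives a Jordan form
J =
  [2, 0, 0, 0]
  [0, 2, 0, 0]
  [0, 0, 2, 0]
  [0, 0, 0, 4]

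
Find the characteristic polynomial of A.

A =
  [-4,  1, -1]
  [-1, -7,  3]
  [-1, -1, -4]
x^3 + 15*x^2 + 75*x + 125

Expanding det(x·I − A) (e.g. by cofactor expansion or by noting that A is similar to its Jordan form J, which has the same characteristic polynomial as A) gives
  χ_A(x) = x^3 + 15*x^2 + 75*x + 125
which factors as (x + 5)^3. The eigenvalues (with algebraic multiplicities) are λ = -5 with multiplicity 3.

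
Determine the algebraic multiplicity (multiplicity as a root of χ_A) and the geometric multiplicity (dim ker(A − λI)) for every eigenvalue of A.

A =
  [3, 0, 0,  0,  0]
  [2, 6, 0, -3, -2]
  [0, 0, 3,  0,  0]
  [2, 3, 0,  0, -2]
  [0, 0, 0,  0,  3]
λ = 3: alg = 5, geom = 4

Step 1 — factor the characteristic polynomial to read off the algebraic multiplicities:
  χ_A(x) = (x - 3)^5

Step 2 — compute geometric multiplicities via the rank-nullity identity g(λ) = n − rank(A − λI):
  rank(A − (3)·I) = 1, so dim ker(A − (3)·I) = n − 1 = 4

Summary:
  λ = 3: algebraic multiplicity = 5, geometric multiplicity = 4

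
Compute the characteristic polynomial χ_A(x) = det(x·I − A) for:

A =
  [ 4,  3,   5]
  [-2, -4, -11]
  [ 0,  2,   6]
x^3 - 6*x^2 + 12*x - 8

Expanding det(x·I − A) (e.g. by cofactor expansion or by noting that A is similar to its Jordan form J, which has the same characteristic polynomial as A) gives
  χ_A(x) = x^3 - 6*x^2 + 12*x - 8
which factors as (x - 2)^3. The eigenvalues (with algebraic multiplicities) are λ = 2 with multiplicity 3.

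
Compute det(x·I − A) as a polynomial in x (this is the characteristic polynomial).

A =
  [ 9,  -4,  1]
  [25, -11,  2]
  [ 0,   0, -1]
x^3 + 3*x^2 + 3*x + 1

Expanding det(x·I − A) (e.g. by cofactor expansion or by noting that A is similar to its Jordan form J, which has the same characteristic polynomial as A) gives
  χ_A(x) = x^3 + 3*x^2 + 3*x + 1
which factors as (x + 1)^3. The eigenvalues (with algebraic multiplicities) are λ = -1 with multiplicity 3.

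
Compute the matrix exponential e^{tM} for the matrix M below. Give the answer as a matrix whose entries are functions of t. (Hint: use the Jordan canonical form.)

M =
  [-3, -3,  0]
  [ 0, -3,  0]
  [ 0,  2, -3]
e^{tM} =
  [exp(-3*t), -3*t*exp(-3*t), 0]
  [0, exp(-3*t), 0]
  [0, 2*t*exp(-3*t), exp(-3*t)]

Strategy: write M = P · J · P⁻¹ where J is a Jordan canonical form, so e^{tM} = P · e^{tJ} · P⁻¹, and e^{tJ} can be computed block-by-block.

M has Jordan form
J =
  [-3,  1,  0]
  [ 0, -3,  0]
  [ 0,  0, -3]
(up to reordering of blocks).

Per-block formulas:
  For a 1×1 block at λ = -3: exp(t · [-3]) = [e^(-3t)].
  For a 2×2 Jordan block J_2(-3): exp(t · J_2(-3)) = e^(-3t)·(I + t·N), where N is the 2×2 nilpotent shift.

After assembling e^{tJ} and conjugating by P, we get:

e^{tM} =
  [exp(-3*t), -3*t*exp(-3*t), 0]
  [0, exp(-3*t), 0]
  [0, 2*t*exp(-3*t), exp(-3*t)]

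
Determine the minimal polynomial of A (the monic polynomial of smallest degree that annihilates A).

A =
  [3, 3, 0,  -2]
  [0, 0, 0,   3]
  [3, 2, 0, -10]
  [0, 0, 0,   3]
x^4 - 6*x^3 + 9*x^2

The characteristic polynomial is χ_A(x) = x^2*(x - 3)^2, so the eigenvalues are known. The minimal polynomial is
  m_A(x) = Π_λ (x − λ)^{k_λ}
where k_λ is the size of the *largest* Jordan block for λ (equivalently, the smallest k with (A − λI)^k v = 0 for every generalised eigenvector v of λ).

  λ = 0: largest Jordan block has size 2, contributing (x − 0)^2
  λ = 3: largest Jordan block has size 2, contributing (x − 3)^2

So m_A(x) = x^2*(x - 3)^2 = x^4 - 6*x^3 + 9*x^2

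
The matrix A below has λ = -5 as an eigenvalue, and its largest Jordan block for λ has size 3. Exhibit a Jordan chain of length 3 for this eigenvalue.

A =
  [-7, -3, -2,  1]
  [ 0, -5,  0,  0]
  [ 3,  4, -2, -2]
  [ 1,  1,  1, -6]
A Jordan chain for λ = -5 of length 3:
v_1 = (-1, 0, 1, 0)ᵀ
v_2 = (-2, 0, 3, 1)ᵀ
v_3 = (1, 0, 0, 0)ᵀ

Let N = A − (-5)·I. We want v_3 with N^3 v_3 = 0 but N^2 v_3 ≠ 0; then v_{j-1} := N · v_j for j = 3, …, 2.

Pick v_3 = (1, 0, 0, 0)ᵀ.
Then v_2 = N · v_3 = (-2, 0, 3, 1)ᵀ.
Then v_1 = N · v_2 = (-1, 0, 1, 0)ᵀ.

Sanity check: (A − (-5)·I) v_1 = (0, 0, 0, 0)ᵀ = 0. ✓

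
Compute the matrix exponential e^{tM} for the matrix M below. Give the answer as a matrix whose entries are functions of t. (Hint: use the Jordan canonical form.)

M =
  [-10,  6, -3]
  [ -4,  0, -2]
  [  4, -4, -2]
e^{tM} =
  [-6*t*exp(-4*t) + exp(-4*t), 6*t*exp(-4*t), -3*t*exp(-4*t)]
  [-4*t*exp(-4*t), 4*t*exp(-4*t) + exp(-4*t), -2*t*exp(-4*t)]
  [4*t*exp(-4*t), -4*t*exp(-4*t), 2*t*exp(-4*t) + exp(-4*t)]

Strategy: write M = P · J · P⁻¹ where J is a Jordan canonical form, so e^{tM} = P · e^{tJ} · P⁻¹, and e^{tJ} can be computed block-by-block.

M has Jordan form
J =
  [-4,  1,  0]
  [ 0, -4,  0]
  [ 0,  0, -4]
(up to reordering of blocks).

Per-block formulas:
  For a 2×2 Jordan block J_2(-4): exp(t · J_2(-4)) = e^(-4t)·(I + t·N), where N is the 2×2 nilpotent shift.
  For a 1×1 block at λ = -4: exp(t · [-4]) = [e^(-4t)].

After assembling e^{tJ} and conjugating by P, we get:

e^{tM} =
  [-6*t*exp(-4*t) + exp(-4*t), 6*t*exp(-4*t), -3*t*exp(-4*t)]
  [-4*t*exp(-4*t), 4*t*exp(-4*t) + exp(-4*t), -2*t*exp(-4*t)]
  [4*t*exp(-4*t), -4*t*exp(-4*t), 2*t*exp(-4*t) + exp(-4*t)]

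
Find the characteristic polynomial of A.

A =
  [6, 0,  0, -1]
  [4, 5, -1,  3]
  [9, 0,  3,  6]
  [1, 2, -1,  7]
x^4 - 21*x^3 + 162*x^2 - 540*x + 648

Expanding det(x·I − A) (e.g. by cofactor expansion or by noting that A is similar to its Jordan form J, which has the same characteristic polynomial as A) gives
  χ_A(x) = x^4 - 21*x^3 + 162*x^2 - 540*x + 648
which factors as (x - 6)^3*(x - 3). The eigenvalues (with algebraic multiplicities) are λ = 3 with multiplicity 1, λ = 6 with multiplicity 3.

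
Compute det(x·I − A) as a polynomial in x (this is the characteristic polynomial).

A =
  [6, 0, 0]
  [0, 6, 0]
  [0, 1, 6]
x^3 - 18*x^2 + 108*x - 216

Expanding det(x·I − A) (e.g. by cofactor expansion or by noting that A is similar to its Jordan form J, which has the same characteristic polynomial as A) gives
  χ_A(x) = x^3 - 18*x^2 + 108*x - 216
which factors as (x - 6)^3. The eigenvalues (with algebraic multiplicities) are λ = 6 with multiplicity 3.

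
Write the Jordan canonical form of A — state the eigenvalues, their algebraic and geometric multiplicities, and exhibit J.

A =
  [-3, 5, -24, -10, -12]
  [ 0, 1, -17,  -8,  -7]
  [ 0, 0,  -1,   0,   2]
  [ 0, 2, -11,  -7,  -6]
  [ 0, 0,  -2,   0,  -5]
J_3(-3) ⊕ J_2(-3)

The characteristic polynomial is
  det(x·I − A) = x^5 + 15*x^4 + 90*x^3 + 270*x^2 + 405*x + 243 = (x + 3)^5

Eigenvalues and multiplicities (the geometric multiplicity of λ is n − rank(A − λI), which equals the number of Jordan blocks for λ):
  λ = -3: algebraic multiplicity = 5, geometric multiplicity = 2

Determining the block sizes for each eigenvalue:
  λ = -3: with am = 5 and gm = 2, the partition is not yet determined (e.g. several partitions of 5 into 2 parts exist). Let N = A − (-3)·I. Computing rank(N^1) = 3, rank(N^2) = 1, rank(N^3) = 0; the number of blocks of size ≥ j is rank(N^{j−1}) − rank(N^j), giving [2, 2, 1]. So we have 1 block(s) of size 3, 1 block(s) of size 2 → block sizes [3, 2]

Assembling the blocks gives a Jordan form
J =
  [-3,  1,  0,  0,  0]
  [ 0, -3,  1,  0,  0]
  [ 0,  0, -3,  0,  0]
  [ 0,  0,  0, -3,  1]
  [ 0,  0,  0,  0, -3]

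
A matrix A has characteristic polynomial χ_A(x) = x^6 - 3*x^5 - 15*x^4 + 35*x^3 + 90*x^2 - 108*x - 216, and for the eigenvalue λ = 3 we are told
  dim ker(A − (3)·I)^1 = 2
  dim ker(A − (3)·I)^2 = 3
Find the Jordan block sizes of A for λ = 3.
Block sizes for λ = 3: [2, 1]

From the dimensions of kernels of powers, the number of Jordan blocks of size at least j is d_j − d_{j−1} where d_j = dim ker(N^j) (with d_0 = 0). Computing the differences gives [2, 1].
The number of blocks of size exactly k is (#blocks of size ≥ k) − (#blocks of size ≥ k + 1), so the partition is: 1 block(s) of size 1, 1 block(s) of size 2.
In nonincreasing order the block sizes are [2, 1].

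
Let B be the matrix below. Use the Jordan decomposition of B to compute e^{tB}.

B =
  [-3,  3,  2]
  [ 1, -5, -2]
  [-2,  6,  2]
e^{tB} =
  [-t*exp(-2*t) + exp(-2*t), 3*t*exp(-2*t), 2*t*exp(-2*t)]
  [t*exp(-2*t), -3*t*exp(-2*t) + exp(-2*t), -2*t*exp(-2*t)]
  [-2*t*exp(-2*t), 6*t*exp(-2*t), 4*t*exp(-2*t) + exp(-2*t)]

Strategy: write B = P · J · P⁻¹ where J is a Jordan canonical form, so e^{tB} = P · e^{tJ} · P⁻¹, and e^{tJ} can be computed block-by-block.

B has Jordan form
J =
  [-2,  1,  0]
  [ 0, -2,  0]
  [ 0,  0, -2]
(up to reordering of blocks).

Per-block formulas:
  For a 1×1 block at λ = -2: exp(t · [-2]) = [e^(-2t)].
  For a 2×2 Jordan block J_2(-2): exp(t · J_2(-2)) = e^(-2t)·(I + t·N), where N is the 2×2 nilpotent shift.

After assembling e^{tJ} and conjugating by P, we get:

e^{tB} =
  [-t*exp(-2*t) + exp(-2*t), 3*t*exp(-2*t), 2*t*exp(-2*t)]
  [t*exp(-2*t), -3*t*exp(-2*t) + exp(-2*t), -2*t*exp(-2*t)]
  [-2*t*exp(-2*t), 6*t*exp(-2*t), 4*t*exp(-2*t) + exp(-2*t)]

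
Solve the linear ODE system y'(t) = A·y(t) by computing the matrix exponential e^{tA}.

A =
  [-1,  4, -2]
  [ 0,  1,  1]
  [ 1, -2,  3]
e^{tA} =
  [t^2*exp(t) - 2*t*exp(t) + exp(t), -2*t^2*exp(t) + 4*t*exp(t), 2*t^2*exp(t) - 2*t*exp(t)]
  [t^2*exp(t)/2, -t^2*exp(t) + exp(t), t^2*exp(t) + t*exp(t)]
  [t*exp(t), -2*t*exp(t), 2*t*exp(t) + exp(t)]

Strategy: write A = P · J · P⁻¹ where J is a Jordan canonical form, so e^{tA} = P · e^{tJ} · P⁻¹, and e^{tJ} can be computed block-by-block.

A has Jordan form
J =
  [1, 1, 0]
  [0, 1, 1]
  [0, 0, 1]
(up to reordering of blocks).

Per-block formulas:
  For a 3×3 Jordan block J_3(1): exp(t · J_3(1)) = e^(1t)·(I + t·N + (t^2/2)·N^2), where N is the 3×3 nilpotent shift.

After assembling e^{tJ} and conjugating by P, we get:

e^{tA} =
  [t^2*exp(t) - 2*t*exp(t) + exp(t), -2*t^2*exp(t) + 4*t*exp(t), 2*t^2*exp(t) - 2*t*exp(t)]
  [t^2*exp(t)/2, -t^2*exp(t) + exp(t), t^2*exp(t) + t*exp(t)]
  [t*exp(t), -2*t*exp(t), 2*t*exp(t) + exp(t)]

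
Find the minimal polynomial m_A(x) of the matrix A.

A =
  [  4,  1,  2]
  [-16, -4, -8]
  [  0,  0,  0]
x^2

The characteristic polynomial is χ_A(x) = x^3, so the eigenvalues are known. The minimal polynomial is
  m_A(x) = Π_λ (x − λ)^{k_λ}
where k_λ is the size of the *largest* Jordan block for λ (equivalently, the smallest k with (A − λI)^k v = 0 for every generalised eigenvector v of λ).

  λ = 0: largest Jordan block has size 2, contributing (x − 0)^2

So m_A(x) = x^2 = x^2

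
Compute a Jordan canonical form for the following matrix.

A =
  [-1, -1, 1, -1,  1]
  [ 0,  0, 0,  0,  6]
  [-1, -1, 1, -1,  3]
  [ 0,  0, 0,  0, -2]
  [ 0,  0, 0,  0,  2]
J_2(0) ⊕ J_1(0) ⊕ J_1(0) ⊕ J_1(2)

The characteristic polynomial is
  det(x·I − A) = x^5 - 2*x^4 = x^4*(x - 2)

Eigenvalues and multiplicities (the geometric multiplicity of λ is n − rank(A − λI), which equals the number of Jordan blocks for λ):
  λ = 0: algebraic multiplicity = 4, geometric multiplicity = 3
  λ = 2: algebraic multiplicity = 1, geometric multiplicity = 1

Determining the block sizes for each eigenvalue:
  λ = 0: 3 blocks summing to 4 forces exactly one block of size 2 and the rest size 1 → block sizes [2, 1, 1]
  λ = 2: one block (gm = 1), so the single block has size am = 1 → block sizes [1]

Assembling the blocks gives a Jordan form
J =
  [0, 1, 0, 0, 0]
  [0, 0, 0, 0, 0]
  [0, 0, 0, 0, 0]
  [0, 0, 0, 0, 0]
  [0, 0, 0, 0, 2]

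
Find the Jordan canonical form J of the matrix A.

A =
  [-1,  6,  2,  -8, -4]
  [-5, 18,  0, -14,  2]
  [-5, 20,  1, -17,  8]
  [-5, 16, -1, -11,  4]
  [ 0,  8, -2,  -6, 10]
J_1(-1) ⊕ J_2(4) ⊕ J_1(4) ⊕ J_1(6)

The characteristic polynomial is
  det(x·I − A) = x^5 - 17*x^4 + 102*x^3 - 232*x^2 + 32*x + 384 = (x - 6)*(x - 4)^3*(x + 1)

Eigenvalues and multiplicities (the geometric multiplicity of λ is n − rank(A − λI), which equals the number of Jordan blocks for λ):
  λ = -1: algebraic multiplicity = 1, geometric multiplicity = 1
  λ = 4: algebraic multiplicity = 3, geometric multiplicity = 2
  λ = 6: algebraic multiplicity = 1, geometric multiplicity = 1

Determining the block sizes for each eigenvalue:
  λ = -1: one block (gm = 1), so the single block has size am = 1 → block sizes [1]
  λ = 4: 2 blocks summing to 3 forces exactly one block of size 2 and the rest size 1 → block sizes [2, 1]
  λ = 6: one block (gm = 1), so the single block has size am = 1 → block sizes [1]

Assembling the blocks gives a Jordan form
J =
  [-1, 0, 0, 0, 0]
  [ 0, 4, 1, 0, 0]
  [ 0, 0, 4, 0, 0]
  [ 0, 0, 0, 4, 0]
  [ 0, 0, 0, 0, 6]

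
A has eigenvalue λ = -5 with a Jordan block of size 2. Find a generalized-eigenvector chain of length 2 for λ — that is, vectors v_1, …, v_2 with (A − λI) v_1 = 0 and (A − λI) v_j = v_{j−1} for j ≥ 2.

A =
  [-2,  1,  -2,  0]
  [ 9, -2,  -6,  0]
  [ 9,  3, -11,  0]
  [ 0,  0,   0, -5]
A Jordan chain for λ = -5 of length 2:
v_1 = (3, 9, 9, 0)ᵀ
v_2 = (1, 0, 0, 0)ᵀ

Let N = A − (-5)·I. We want v_2 with N^2 v_2 = 0 but N^1 v_2 ≠ 0; then v_{j-1} := N · v_j for j = 2, …, 2.

Pick v_2 = (1, 0, 0, 0)ᵀ.
Then v_1 = N · v_2 = (3, 9, 9, 0)ᵀ.

Sanity check: (A − (-5)·I) v_1 = (0, 0, 0, 0)ᵀ = 0. ✓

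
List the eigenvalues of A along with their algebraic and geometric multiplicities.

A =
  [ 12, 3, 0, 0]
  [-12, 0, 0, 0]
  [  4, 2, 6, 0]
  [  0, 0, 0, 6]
λ = 6: alg = 4, geom = 3

Step 1 — factor the characteristic polynomial to read off the algebraic multiplicities:
  χ_A(x) = (x - 6)^4

Step 2 — compute geometric multiplicities via the rank-nullity identity g(λ) = n − rank(A − λI):
  rank(A − (6)·I) = 1, so dim ker(A − (6)·I) = n − 1 = 3

Summary:
  λ = 6: algebraic multiplicity = 4, geometric multiplicity = 3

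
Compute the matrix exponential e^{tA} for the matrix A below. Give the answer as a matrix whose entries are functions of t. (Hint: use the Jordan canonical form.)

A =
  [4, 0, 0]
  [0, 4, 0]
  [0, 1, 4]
e^{tA} =
  [exp(4*t), 0, 0]
  [0, exp(4*t), 0]
  [0, t*exp(4*t), exp(4*t)]

Strategy: write A = P · J · P⁻¹ where J is a Jordan canonical form, so e^{tA} = P · e^{tJ} · P⁻¹, and e^{tJ} can be computed block-by-block.

A has Jordan form
J =
  [4, 1, 0]
  [0, 4, 0]
  [0, 0, 4]
(up to reordering of blocks).

Per-block formulas:
  For a 2×2 Jordan block J_2(4): exp(t · J_2(4)) = e^(4t)·(I + t·N), where N is the 2×2 nilpotent shift.
  For a 1×1 block at λ = 4: exp(t · [4]) = [e^(4t)].

After assembling e^{tJ} and conjugating by P, we get:

e^{tA} =
  [exp(4*t), 0, 0]
  [0, exp(4*t), 0]
  [0, t*exp(4*t), exp(4*t)]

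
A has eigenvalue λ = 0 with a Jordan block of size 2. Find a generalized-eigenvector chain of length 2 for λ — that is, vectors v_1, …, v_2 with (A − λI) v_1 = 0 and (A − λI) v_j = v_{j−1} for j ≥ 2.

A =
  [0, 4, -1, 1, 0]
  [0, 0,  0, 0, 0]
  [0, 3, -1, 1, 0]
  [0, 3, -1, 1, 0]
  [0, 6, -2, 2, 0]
A Jordan chain for λ = 0 of length 2:
v_1 = (4, 0, 3, 3, 6)ᵀ
v_2 = (0, 1, 0, 0, 0)ᵀ

Let N = A − (0)·I. We want v_2 with N^2 v_2 = 0 but N^1 v_2 ≠ 0; then v_{j-1} := N · v_j for j = 2, …, 2.

Pick v_2 = (0, 1, 0, 0, 0)ᵀ.
Then v_1 = N · v_2 = (4, 0, 3, 3, 6)ᵀ.

Sanity check: (A − (0)·I) v_1 = (0, 0, 0, 0, 0)ᵀ = 0. ✓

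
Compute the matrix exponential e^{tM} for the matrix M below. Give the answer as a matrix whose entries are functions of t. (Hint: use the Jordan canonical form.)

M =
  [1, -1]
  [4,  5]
e^{tM} =
  [-2*t*exp(3*t) + exp(3*t), -t*exp(3*t)]
  [4*t*exp(3*t), 2*t*exp(3*t) + exp(3*t)]

Strategy: write M = P · J · P⁻¹ where J is a Jordan canonical form, so e^{tM} = P · e^{tJ} · P⁻¹, and e^{tJ} can be computed block-by-block.

M has Jordan form
J =
  [3, 1]
  [0, 3]
(up to reordering of blocks).

Per-block formulas:
  For a 2×2 Jordan block J_2(3): exp(t · J_2(3)) = e^(3t)·(I + t·N), where N is the 2×2 nilpotent shift.

After assembling e^{tJ} and conjugating by P, we get:

e^{tM} =
  [-2*t*exp(3*t) + exp(3*t), -t*exp(3*t)]
  [4*t*exp(3*t), 2*t*exp(3*t) + exp(3*t)]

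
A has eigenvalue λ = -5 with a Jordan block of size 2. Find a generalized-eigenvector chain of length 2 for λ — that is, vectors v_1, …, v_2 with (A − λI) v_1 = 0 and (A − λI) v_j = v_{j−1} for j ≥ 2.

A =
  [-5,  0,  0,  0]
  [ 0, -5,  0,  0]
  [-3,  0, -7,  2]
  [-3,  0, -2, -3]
A Jordan chain for λ = -5 of length 2:
v_1 = (0, 0, -3, -3)ᵀ
v_2 = (1, 0, 0, 0)ᵀ

Let N = A − (-5)·I. We want v_2 with N^2 v_2 = 0 but N^1 v_2 ≠ 0; then v_{j-1} := N · v_j for j = 2, …, 2.

Pick v_2 = (1, 0, 0, 0)ᵀ.
Then v_1 = N · v_2 = (0, 0, -3, -3)ᵀ.

Sanity check: (A − (-5)·I) v_1 = (0, 0, 0, 0)ᵀ = 0. ✓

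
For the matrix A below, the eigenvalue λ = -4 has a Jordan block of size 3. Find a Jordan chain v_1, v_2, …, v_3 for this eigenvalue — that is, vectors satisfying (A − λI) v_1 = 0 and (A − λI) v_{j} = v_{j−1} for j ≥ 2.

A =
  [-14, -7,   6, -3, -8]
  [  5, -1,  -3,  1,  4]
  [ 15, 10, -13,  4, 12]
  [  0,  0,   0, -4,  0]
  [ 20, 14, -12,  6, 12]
A Jordan chain for λ = -4 of length 3:
v_1 = (-5, 0, 5, 0, 10)ᵀ
v_2 = (-10, 5, 15, 0, 20)ᵀ
v_3 = (1, 0, 0, 0, 0)ᵀ

Let N = A − (-4)·I. We want v_3 with N^3 v_3 = 0 but N^2 v_3 ≠ 0; then v_{j-1} := N · v_j for j = 3, …, 2.

Pick v_3 = (1, 0, 0, 0, 0)ᵀ.
Then v_2 = N · v_3 = (-10, 5, 15, 0, 20)ᵀ.
Then v_1 = N · v_2 = (-5, 0, 5, 0, 10)ᵀ.

Sanity check: (A − (-4)·I) v_1 = (0, 0, 0, 0, 0)ᵀ = 0. ✓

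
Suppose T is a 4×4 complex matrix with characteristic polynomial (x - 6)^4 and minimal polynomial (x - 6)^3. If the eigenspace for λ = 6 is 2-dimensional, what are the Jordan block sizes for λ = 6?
Block sizes for λ = 6: [3, 1]

Step 1 — from the characteristic polynomial, algebraic multiplicity of λ = 6 is 4. From dim ker(T − (6)·I) = 2, there are exactly 2 Jordan blocks for λ = 6.
Step 2 — from the minimal polynomial, the factor (x − 6)^3 tells us the largest block for λ = 6 has size 3.
Step 3 — with total size 4, 2 blocks, and largest block 3, the block sizes (in nonincreasing order) are [3, 1].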